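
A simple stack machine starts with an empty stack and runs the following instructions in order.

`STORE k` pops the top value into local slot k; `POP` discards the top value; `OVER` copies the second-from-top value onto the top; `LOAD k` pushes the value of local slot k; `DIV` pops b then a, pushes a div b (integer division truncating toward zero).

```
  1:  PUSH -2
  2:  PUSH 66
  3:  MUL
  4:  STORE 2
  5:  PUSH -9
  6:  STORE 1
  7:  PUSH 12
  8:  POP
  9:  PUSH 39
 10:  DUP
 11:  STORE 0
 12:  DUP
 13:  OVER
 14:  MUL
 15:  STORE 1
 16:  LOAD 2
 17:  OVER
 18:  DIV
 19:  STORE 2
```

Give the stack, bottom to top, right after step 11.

[39]

PUSH -2 : [-2]
PUSH 66 : [-2, 66]
MUL     : [-132]
STORE 2 : []
PUSH -9 : [-9]
STORE 1 : []
PUSH 12 : [12]
POP     : []
PUSH 39 : [39]
DUP     : [39, 39]
STORE 0 : [39]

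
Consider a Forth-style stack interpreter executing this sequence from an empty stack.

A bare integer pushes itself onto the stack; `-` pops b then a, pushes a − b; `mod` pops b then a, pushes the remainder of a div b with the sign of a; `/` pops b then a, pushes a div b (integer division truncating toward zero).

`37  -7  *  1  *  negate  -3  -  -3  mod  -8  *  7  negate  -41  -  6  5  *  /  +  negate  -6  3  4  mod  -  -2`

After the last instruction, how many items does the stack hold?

3

37     → [37]
-7     → [37, -7]
*      → [-259]
1      → [-259, 1]
*      → [-259]
negate → [259]
-3     → [259, -3]
-      → [262]
-3     → [262, -3]
mod    → [1]
-8     → [1, -8]
*      → [-8]
7      → [-8, 7]
negate → [-8, -7]
-41    → [-8, -7, -41]
-      → [-8, 34]
6      → [-8, 34, 6]
5      → [-8, 34, 6, 5]
*      → [-8, 34, 30]
/      → [-8, 1]
+      → [-7]
negate → [7]
-6     → [7, -6]
3      → [7, -6, 3]
4      → [7, -6, 3, 4]
mod    → [7, -6, 3]
-      → [7, -9]
-2     → [7, -9, -2]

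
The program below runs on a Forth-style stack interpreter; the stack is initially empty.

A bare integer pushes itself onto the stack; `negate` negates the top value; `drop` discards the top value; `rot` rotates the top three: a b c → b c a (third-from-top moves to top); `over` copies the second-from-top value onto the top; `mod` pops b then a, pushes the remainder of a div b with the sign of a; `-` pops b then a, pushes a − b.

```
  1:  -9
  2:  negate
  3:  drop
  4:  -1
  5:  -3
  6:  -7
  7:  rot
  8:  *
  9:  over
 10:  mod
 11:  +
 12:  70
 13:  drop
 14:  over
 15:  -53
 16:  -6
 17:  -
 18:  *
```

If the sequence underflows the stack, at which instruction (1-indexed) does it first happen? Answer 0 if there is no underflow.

-9      [-9]
negate  [9]
drop    []
-1      [-1]
-3      [-1, -3]
-7      [-1, -3, -7]
rot     [-3, -7, -1]
*       [-3, 7]
over    [-3, 7, -3]
mod     [-3, 1]
+       [-2]
70      [-2, 70]
drop    [-2]
over  — needs 2 operands, stack has 1 → underflow

14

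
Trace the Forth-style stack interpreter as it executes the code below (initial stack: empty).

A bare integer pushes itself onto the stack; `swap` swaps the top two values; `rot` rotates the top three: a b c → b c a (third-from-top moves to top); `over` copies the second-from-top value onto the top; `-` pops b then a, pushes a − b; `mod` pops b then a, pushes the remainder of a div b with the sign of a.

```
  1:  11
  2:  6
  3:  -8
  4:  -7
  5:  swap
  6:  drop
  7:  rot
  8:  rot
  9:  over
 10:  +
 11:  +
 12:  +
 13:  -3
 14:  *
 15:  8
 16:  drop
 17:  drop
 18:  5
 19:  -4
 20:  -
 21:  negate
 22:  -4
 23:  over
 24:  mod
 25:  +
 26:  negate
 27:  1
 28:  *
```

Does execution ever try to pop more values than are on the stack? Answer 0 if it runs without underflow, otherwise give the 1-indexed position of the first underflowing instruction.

11     → [11]
6      → [11, 6]
-8     → [11, 6, -8]
-7     → [11, 6, -8, -7]
swap   → [11, 6, -7, -8]
drop   → [11, 6, -7]
rot    → [6, -7, 11]
rot    → [-7, 11, 6]
over   → [-7, 11, 6, 11]
+      → [-7, 11, 17]
+      → [-7, 28]
+      → [21]
-3     → [21, -3]
*      → [-63]
8      → [-63, 8]
drop   → [-63]
drop   → []
5      → [5]
-4     → [5, -4]
-      → [9]
negate → [-9]
-4     → [-9, -4]
over   → [-9, -4, -9]
mod    → [-9, -4]
+      → [-13]
negate → [13]
1      → [13, 1]
*      → [13]

0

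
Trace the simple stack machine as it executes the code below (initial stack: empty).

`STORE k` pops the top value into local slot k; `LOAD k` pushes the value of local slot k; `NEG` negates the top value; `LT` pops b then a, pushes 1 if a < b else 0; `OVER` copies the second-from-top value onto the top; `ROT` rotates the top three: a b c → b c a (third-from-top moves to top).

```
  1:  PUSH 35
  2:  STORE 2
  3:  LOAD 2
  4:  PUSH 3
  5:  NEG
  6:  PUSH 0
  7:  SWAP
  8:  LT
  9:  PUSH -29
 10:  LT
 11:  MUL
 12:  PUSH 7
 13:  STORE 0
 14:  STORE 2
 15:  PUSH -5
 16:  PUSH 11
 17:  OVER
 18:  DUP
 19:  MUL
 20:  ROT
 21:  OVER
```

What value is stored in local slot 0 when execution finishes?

7

PUSH 35   35
STORE 2   (empty)
LOAD 2    35
PUSH 3    35 3
NEG       35 -3
PUSH 0    35 -3 0
SWAP      35 0 -3
LT        35 0
PUSH -29  35 0 -29
LT        35 0
MUL       0
PUSH 7    0 7
STORE 0   0
STORE 2   (empty)
PUSH -5   -5
PUSH 11   -5 11
OVER      -5 11 -5
DUP       -5 11 -5 -5
MUL       -5 11 25
ROT       11 25 -5
OVER      11 25 -5 25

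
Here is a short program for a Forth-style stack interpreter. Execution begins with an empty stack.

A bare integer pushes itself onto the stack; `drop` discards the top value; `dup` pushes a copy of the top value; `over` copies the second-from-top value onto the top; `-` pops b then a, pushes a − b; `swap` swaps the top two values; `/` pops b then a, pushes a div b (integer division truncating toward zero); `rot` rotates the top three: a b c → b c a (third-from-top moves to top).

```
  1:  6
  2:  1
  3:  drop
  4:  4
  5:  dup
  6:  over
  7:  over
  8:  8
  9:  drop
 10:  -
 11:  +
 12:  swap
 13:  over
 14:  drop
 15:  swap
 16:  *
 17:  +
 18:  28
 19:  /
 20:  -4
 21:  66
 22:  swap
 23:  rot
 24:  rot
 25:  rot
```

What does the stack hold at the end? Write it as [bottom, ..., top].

[0, 66, -4]

6     [6]
1     [6, 1]
drop  [6]
4     [6, 4]
dup   [6, 4, 4]
over  [6, 4, 4, 4]
over  [6, 4, 4, 4, 4]
8     [6, 4, 4, 4, 4, 8]
drop  [6, 4, 4, 4, 4]
-     [6, 4, 4, 0]
+     [6, 4, 4]
swap  [6, 4, 4]
over  [6, 4, 4, 4]
drop  [6, 4, 4]
swap  [6, 4, 4]
*     [6, 16]
+     [22]
28    [22, 28]
/     [0]
-4    [0, -4]
66    [0, -4, 66]
swap  [0, 66, -4]
rot   [66, -4, 0]
rot   [-4, 0, 66]
rot   [0, 66, -4]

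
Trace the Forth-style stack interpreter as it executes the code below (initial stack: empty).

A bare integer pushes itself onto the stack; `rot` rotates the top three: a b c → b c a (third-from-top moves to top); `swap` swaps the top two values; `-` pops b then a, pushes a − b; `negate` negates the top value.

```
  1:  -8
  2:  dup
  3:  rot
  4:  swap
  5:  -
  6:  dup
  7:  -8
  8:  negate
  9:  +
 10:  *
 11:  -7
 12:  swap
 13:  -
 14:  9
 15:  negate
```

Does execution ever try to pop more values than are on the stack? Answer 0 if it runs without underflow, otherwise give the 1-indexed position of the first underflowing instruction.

3

-8   [-8]
dup  [-8, -8]
rot  — needs 3 operands, stack has 2 → underflow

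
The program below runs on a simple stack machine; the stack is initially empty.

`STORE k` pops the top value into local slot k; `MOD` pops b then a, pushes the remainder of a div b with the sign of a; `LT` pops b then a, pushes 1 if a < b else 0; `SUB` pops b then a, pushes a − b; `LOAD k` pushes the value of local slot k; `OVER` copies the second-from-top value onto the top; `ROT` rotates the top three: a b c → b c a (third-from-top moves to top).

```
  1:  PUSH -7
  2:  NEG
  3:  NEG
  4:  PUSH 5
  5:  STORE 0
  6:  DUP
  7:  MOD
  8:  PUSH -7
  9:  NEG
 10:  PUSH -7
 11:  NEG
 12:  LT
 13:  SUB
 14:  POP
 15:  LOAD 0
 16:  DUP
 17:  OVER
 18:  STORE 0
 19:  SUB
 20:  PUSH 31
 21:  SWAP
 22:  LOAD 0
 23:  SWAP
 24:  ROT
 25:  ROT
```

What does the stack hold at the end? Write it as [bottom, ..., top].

[0, 31, 5]

PUSH -7 -> [-7]
NEG     -> [7]
NEG     -> [-7]
PUSH 5  -> [-7, 5]
STORE 0 -> [-7]
DUP     -> [-7, -7]
MOD     -> [0]
PUSH -7 -> [0, -7]
NEG     -> [0, 7]
PUSH -7 -> [0, 7, -7]
NEG     -> [0, 7, 7]
LT      -> [0, 0]
SUB     -> [0]
POP     -> []
LOAD 0  -> [5]
DUP     -> [5, 5]
OVER    -> [5, 5, 5]
STORE 0 -> [5, 5]
SUB     -> [0]
PUSH 31 -> [0, 31]
SWAP    -> [31, 0]
LOAD 0  -> [31, 0, 5]
SWAP    -> [31, 5, 0]
ROT     -> [5, 0, 31]
ROT     -> [0, 31, 5]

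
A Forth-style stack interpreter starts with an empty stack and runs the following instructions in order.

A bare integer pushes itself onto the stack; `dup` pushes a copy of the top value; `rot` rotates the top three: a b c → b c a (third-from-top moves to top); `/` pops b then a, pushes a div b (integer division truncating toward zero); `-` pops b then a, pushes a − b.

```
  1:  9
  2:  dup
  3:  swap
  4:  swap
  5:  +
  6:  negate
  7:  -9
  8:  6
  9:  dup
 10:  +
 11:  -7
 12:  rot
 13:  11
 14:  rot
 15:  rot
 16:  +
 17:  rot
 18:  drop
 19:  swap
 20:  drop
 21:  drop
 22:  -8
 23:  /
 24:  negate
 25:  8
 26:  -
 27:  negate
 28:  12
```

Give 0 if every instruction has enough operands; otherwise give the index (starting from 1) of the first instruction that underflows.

0

9      → 9
dup    → 9 9
swap   → 9 9
swap   → 9 9
+      → 18
negate → -18
-9     → -18 -9
6      → -18 -9 6
dup    → -18 -9 6 6
+      → -18 -9 12
-7     → -18 -9 12 -7
rot    → -18 12 -7 -9
11     → -18 12 -7 -9 11
rot    → -18 12 -9 11 -7
rot    → -18 12 11 -7 -9
+      → -18 12 11 -16
rot    → -18 11 -16 12
drop   → -18 11 -16
swap   → -18 -16 11
drop   → -18 -16
drop   → -18
-8     → -18 -8
/      → 2
negate → -2
8      → -2 8
-      → -10
negate → 10
12     → 10 12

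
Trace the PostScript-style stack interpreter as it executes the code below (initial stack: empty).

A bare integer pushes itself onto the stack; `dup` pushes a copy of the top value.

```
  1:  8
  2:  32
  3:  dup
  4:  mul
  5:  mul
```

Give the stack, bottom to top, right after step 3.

8    [8]
32   [8, 32]
dup  [8, 32, 32]

[8, 32, 32]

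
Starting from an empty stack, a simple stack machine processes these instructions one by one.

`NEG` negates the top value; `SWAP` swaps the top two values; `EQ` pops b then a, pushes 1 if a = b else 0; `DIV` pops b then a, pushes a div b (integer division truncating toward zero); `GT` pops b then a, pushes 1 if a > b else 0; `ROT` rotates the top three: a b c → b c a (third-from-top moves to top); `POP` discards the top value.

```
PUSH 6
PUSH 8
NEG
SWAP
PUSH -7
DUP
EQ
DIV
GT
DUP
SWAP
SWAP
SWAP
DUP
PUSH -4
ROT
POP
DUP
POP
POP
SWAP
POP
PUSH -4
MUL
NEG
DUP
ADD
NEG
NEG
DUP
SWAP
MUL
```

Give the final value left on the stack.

PUSH 6   [6]
PUSH 8   [6, 8]
NEG      [6, -8]
SWAP     [-8, 6]
PUSH -7  [-8, 6, -7]
DUP      [-8, 6, -7, -7]
EQ       [-8, 6, 1]
DIV      [-8, 6]
GT       [0]
DUP      [0, 0]
SWAP     [0, 0]
SWAP     [0, 0]
SWAP     [0, 0]
DUP      [0, 0, 0]
PUSH -4  [0, 0, 0, -4]
ROT      [0, 0, -4, 0]
POP      [0, 0, -4]
DUP      [0, 0, -4, -4]
POP      [0, 0, -4]
POP      [0, 0]
SWAP     [0, 0]
POP      [0]
PUSH -4  [0, -4]
MUL      [0]
NEG      [0]
DUP      [0, 0]
ADD      [0]
NEG      [0]
NEG      [0]
DUP      [0, 0]
SWAP     [0, 0]
MUL      [0]

0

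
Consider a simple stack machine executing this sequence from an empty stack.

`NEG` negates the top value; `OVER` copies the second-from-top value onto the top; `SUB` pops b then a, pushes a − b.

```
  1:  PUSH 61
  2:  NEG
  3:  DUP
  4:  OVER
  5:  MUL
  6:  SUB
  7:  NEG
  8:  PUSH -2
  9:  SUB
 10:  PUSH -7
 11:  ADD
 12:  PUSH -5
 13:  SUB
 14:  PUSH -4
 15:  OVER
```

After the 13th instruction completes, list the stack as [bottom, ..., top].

[3782]

PUSH 61  61
NEG      -61
DUP      -61 -61
OVER     -61 -61 -61
MUL      -61 3721
SUB      -3782
NEG      3782
PUSH -2  3782 -2
SUB      3784
PUSH -7  3784 -7
ADD      3777
PUSH -5  3777 -5
SUB      3782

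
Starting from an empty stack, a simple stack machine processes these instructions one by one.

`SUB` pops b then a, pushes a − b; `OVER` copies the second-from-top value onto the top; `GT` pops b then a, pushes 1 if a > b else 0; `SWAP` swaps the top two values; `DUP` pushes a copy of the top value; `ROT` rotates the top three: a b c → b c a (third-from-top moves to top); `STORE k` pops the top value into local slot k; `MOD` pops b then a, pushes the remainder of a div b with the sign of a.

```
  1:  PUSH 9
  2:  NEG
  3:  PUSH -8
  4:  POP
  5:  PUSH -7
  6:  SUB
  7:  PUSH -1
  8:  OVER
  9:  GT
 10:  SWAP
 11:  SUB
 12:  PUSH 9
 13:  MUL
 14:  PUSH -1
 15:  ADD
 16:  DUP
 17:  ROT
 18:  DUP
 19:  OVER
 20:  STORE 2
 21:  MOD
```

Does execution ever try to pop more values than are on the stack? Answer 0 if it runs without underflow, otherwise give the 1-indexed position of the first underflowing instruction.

17

PUSH 9  : 9
NEG     : -9
PUSH -8 : -9 -8
POP     : -9
PUSH -7 : -9 -7
SUB     : -2
PUSH -1 : -2 -1
OVER    : -2 -1 -2
GT      : -2 1
SWAP    : 1 -2
SUB     : 3
PUSH 9  : 3 9
MUL     : 27
PUSH -1 : 27 -1
ADD     : 26
DUP     : 26 26
ROT  — needs 3 operands, stack has 2 → underflow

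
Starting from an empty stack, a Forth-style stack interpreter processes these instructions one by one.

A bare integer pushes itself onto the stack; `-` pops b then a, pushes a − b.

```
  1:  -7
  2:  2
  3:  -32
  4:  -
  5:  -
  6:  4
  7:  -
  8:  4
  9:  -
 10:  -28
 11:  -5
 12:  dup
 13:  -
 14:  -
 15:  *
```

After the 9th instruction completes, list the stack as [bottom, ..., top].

-7  → -7
2   → -7 2
-32 → -7 2 -32
-   → -7 34
-   → -41
4   → -41 4
-   → -45
4   → -45 4
-   → -49

[-49]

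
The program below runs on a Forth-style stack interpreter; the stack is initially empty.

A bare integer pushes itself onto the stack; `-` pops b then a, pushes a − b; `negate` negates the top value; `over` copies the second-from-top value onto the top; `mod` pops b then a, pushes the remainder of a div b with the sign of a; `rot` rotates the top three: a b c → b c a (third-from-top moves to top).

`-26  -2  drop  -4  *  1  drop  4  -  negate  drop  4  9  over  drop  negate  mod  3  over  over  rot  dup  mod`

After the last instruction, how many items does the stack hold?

4

-26    : -26
-2     : -26 -2
drop   : -26
-4     : -26 -4
*      : 104
1      : 104 1
drop   : 104
4      : 104 4
-      : 100
negate : -100
drop   : (empty)
4      : 4
9      : 4 9
over   : 4 9 4
drop   : 4 9
negate : 4 -9
mod    : 4
3      : 4 3
over   : 4 3 4
over   : 4 3 4 3
rot    : 4 4 3 3
dup    : 4 4 3 3 3
mod    : 4 4 3 0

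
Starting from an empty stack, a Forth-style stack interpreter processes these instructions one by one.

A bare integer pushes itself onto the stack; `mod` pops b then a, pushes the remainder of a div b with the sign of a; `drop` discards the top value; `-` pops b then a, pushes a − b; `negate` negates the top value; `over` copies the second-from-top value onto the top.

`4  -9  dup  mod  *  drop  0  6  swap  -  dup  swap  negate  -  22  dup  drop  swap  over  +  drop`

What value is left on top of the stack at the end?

22

4      -> [4]
-9     -> [4, -9]
dup    -> [4, -9, -9]
mod    -> [4, 0]
*      -> [0]
drop   -> []
0      -> [0]
6      -> [0, 6]
swap   -> [6, 0]
-      -> [6]
dup    -> [6, 6]
swap   -> [6, 6]
negate -> [6, -6]
-      -> [12]
22     -> [12, 22]
dup    -> [12, 22, 22]
drop   -> [12, 22]
swap   -> [22, 12]
over   -> [22, 12, 22]
+      -> [22, 34]
drop   -> [22]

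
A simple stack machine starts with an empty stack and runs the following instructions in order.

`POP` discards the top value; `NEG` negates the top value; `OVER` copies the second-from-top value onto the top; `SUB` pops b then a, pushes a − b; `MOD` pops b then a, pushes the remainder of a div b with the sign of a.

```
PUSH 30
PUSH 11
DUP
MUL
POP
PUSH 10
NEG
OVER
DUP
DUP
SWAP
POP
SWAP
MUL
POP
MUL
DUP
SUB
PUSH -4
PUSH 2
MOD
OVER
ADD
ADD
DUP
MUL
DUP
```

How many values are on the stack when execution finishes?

2

PUSH 30  30
PUSH 11  30 11
DUP      30 11 11
MUL      30 121
POP      30
PUSH 10  30 10
NEG      30 -10
OVER     30 -10 30
DUP      30 -10 30 30
DUP      30 -10 30 30 30
SWAP     30 -10 30 30 30
POP      30 -10 30 30
SWAP     30 -10 30 30
MUL      30 -10 900
POP      30 -10
MUL      -300
DUP      -300 -300
SUB      0
PUSH -4  0 -4
PUSH 2   0 -4 2
MOD      0 0
OVER     0 0 0
ADD      0 0
ADD      0
DUP      0 0
MUL      0
DUP      0 0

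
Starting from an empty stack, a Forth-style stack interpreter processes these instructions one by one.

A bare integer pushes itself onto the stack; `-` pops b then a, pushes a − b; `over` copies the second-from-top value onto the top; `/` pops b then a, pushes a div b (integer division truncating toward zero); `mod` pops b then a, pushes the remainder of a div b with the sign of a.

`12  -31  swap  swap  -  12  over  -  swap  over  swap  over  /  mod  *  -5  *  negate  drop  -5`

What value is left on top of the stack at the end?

-5

12     : 12
-31    : 12 -31
swap   : -31 12
swap   : 12 -31
-      : 43
12     : 43 12
over   : 43 12 43
-      : 43 -31
swap   : -31 43
over   : -31 43 -31
swap   : -31 -31 43
over   : -31 -31 43 -31
/      : -31 -31 -1
mod    : -31 0
*      : 0
-5     : 0 -5
*      : 0
negate : 0
drop   : (empty)
-5     : -5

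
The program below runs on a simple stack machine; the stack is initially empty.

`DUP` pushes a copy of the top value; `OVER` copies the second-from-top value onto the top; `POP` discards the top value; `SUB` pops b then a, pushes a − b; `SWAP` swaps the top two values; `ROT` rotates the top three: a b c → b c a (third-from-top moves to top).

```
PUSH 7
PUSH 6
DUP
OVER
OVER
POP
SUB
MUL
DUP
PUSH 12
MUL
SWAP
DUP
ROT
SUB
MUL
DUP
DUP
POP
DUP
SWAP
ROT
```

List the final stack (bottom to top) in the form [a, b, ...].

[7, 0, 0, 0]

PUSH 7   7
PUSH 6   7 6
DUP      7 6 6
OVER     7 6 6 6
OVER     7 6 6 6 6
POP      7 6 6 6
SUB      7 6 0
MUL      7 0
DUP      7 0 0
PUSH 12  7 0 0 12
MUL      7 0 0
SWAP     7 0 0
DUP      7 0 0 0
ROT      7 0 0 0
SUB      7 0 0
MUL      7 0
DUP      7 0 0
DUP      7 0 0 0
POP      7 0 0
DUP      7 0 0 0
SWAP     7 0 0 0
ROT      7 0 0 0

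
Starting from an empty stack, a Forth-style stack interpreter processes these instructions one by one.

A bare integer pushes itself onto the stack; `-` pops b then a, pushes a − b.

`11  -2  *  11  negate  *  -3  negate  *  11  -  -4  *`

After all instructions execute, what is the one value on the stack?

-2860

11      [11]
-2      [11, -2]
*       [-22]
11      [-22, 11]
negate  [-22, -11]
*       [242]
-3      [242, -3]
negate  [242, 3]
*       [726]
11      [726, 11]
-       [715]
-4      [715, -4]
*       [-2860]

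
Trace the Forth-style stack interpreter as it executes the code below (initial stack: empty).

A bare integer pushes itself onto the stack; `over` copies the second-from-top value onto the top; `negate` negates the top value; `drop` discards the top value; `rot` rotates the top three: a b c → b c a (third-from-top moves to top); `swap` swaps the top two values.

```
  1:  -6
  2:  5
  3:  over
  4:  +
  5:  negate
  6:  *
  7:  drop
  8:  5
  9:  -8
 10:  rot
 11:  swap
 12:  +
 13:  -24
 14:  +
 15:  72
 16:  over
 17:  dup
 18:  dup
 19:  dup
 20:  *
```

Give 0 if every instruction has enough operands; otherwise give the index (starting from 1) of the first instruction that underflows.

-6     -> [-6]
5      -> [-6, 5]
over   -> [-6, 5, -6]
+      -> [-6, -1]
negate -> [-6, 1]
*      -> [-6]
drop   -> []
5      -> [5]
-8     -> [5, -8]
rot  — needs 3 operands, stack has 2 → underflow

10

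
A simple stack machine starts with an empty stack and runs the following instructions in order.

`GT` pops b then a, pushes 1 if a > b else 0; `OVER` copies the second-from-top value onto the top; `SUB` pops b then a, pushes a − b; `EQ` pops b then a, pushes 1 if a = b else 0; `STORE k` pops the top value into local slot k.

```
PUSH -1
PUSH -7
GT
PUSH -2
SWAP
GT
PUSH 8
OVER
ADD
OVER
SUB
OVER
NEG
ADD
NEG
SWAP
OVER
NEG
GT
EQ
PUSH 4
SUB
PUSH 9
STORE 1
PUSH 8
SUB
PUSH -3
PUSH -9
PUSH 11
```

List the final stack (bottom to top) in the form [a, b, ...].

[-12, -3, -9, 11]

PUSH -1  [-1]
PUSH -7  [-1, -7]
GT       [1]
PUSH -2  [1, -2]
SWAP     [-2, 1]
GT       [0]
PUSH 8   [0, 8]
OVER     [0, 8, 0]
ADD      [0, 8]
OVER     [0, 8, 0]
SUB      [0, 8]
OVER     [0, 8, 0]
NEG      [0, 8, 0]
ADD      [0, 8]
NEG      [0, -8]
SWAP     [-8, 0]
OVER     [-8, 0, -8]
NEG      [-8, 0, 8]
GT       [-8, 0]
EQ       [0]
PUSH 4   [0, 4]
SUB      [-4]
PUSH 9   [-4, 9]
STORE 1  [-4]
PUSH 8   [-4, 8]
SUB      [-12]
PUSH -3  [-12, -3]
PUSH -9  [-12, -3, -9]
PUSH 11  [-12, -3, -9, 11]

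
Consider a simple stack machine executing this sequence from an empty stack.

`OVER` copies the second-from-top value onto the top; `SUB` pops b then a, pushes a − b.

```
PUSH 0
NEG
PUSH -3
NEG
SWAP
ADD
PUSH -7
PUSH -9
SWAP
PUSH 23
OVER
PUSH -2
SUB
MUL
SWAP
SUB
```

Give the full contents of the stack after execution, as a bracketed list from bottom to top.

PUSH 0  -> 0
NEG     -> 0
PUSH -3 -> 0 -3
NEG     -> 0 3
SWAP    -> 3 0
ADD     -> 3
PUSH -7 -> 3 -7
PUSH -9 -> 3 -7 -9
SWAP    -> 3 -9 -7
PUSH 23 -> 3 -9 -7 23
OVER    -> 3 -9 -7 23 -7
PUSH -2 -> 3 -9 -7 23 -7 -2
SUB     -> 3 -9 -7 23 -5
MUL     -> 3 -9 -7 -115
SWAP    -> 3 -9 -115 -7
SUB     -> 3 -9 -108

[3, -9, -108]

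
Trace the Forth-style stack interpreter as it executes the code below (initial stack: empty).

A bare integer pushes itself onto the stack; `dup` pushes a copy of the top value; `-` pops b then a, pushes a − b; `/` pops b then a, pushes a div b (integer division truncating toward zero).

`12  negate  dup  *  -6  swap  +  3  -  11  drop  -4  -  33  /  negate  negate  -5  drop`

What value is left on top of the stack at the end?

12      [12]
negate  [-12]
dup     [-12, -12]
*       [144]
-6      [144, -6]
swap    [-6, 144]
+       [138]
3       [138, 3]
-       [135]
11      [135, 11]
drop    [135]
-4      [135, -4]
-       [139]
33      [139, 33]
/       [4]
negate  [-4]
negate  [4]
-5      [4, -5]
drop    [4]

4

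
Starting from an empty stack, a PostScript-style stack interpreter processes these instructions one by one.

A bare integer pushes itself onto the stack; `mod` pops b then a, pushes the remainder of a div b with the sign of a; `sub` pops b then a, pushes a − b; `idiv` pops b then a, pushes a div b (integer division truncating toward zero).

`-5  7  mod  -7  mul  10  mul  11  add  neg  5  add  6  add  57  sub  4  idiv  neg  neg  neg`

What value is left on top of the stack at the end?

-5   → -5
7    → -5 7
mod  → -5
-7   → -5 -7
mul  → 35
10   → 35 10
mul  → 350
11   → 350 11
add  → 361
neg  → -361
5    → -361 5
add  → -356
6    → -356 6
add  → -350
57   → -350 57
sub  → -407
4    → -407 4
idiv → -101
neg  → 101
neg  → -101
neg  → 101

101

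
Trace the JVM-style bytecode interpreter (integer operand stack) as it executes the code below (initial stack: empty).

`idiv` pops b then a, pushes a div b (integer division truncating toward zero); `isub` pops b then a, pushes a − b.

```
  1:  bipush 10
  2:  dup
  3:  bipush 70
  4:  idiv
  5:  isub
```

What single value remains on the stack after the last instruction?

bipush 10 → [10]
dup       → [10, 10]
bipush 70 → [10, 10, 70]
idiv      → [10, 0]
isub      → [10]

10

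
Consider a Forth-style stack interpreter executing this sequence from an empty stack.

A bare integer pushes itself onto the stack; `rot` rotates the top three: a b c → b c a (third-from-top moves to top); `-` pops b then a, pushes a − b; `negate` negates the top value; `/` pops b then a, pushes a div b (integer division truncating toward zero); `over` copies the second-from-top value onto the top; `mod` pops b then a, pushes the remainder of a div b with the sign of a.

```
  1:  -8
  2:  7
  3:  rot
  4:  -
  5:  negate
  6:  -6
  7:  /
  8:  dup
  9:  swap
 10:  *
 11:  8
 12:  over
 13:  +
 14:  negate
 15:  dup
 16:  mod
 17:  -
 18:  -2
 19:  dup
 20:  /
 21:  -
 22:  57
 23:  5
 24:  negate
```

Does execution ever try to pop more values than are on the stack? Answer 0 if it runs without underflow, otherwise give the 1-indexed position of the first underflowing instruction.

-8  -8
7   -8 7
rot  — needs 3 operands, stack has 2 → underflow

3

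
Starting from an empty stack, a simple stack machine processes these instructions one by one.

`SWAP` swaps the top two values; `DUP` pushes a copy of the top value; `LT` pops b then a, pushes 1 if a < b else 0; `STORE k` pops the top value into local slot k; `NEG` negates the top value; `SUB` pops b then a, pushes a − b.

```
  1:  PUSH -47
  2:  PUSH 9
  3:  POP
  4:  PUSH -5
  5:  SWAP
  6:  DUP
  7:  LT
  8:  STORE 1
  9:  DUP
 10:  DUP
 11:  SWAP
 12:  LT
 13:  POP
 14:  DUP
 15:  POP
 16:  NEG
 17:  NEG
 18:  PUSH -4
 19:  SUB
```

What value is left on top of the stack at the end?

PUSH -47 → -47
PUSH 9   → -47 9
POP      → -47
PUSH -5  → -47 -5
SWAP     → -5 -47
DUP      → -5 -47 -47
LT       → -5 0
STORE 1  → -5
DUP      → -5 -5
DUP      → -5 -5 -5
SWAP     → -5 -5 -5
LT       → -5 0
POP      → -5
DUP      → -5 -5
POP      → -5
NEG      → 5
NEG      → -5
PUSH -4  → -5 -4
SUB      → -1

-1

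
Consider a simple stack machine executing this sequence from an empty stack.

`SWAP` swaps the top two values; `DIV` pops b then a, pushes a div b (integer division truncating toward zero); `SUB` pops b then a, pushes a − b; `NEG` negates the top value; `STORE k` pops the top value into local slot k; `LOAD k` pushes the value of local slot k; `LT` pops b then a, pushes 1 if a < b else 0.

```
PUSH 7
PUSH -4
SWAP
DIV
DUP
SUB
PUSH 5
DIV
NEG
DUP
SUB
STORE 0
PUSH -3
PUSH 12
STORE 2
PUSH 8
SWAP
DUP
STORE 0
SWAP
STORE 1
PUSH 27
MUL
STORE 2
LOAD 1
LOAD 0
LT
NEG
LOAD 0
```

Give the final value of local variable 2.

-81

PUSH 7  -> [7]
PUSH -4 -> [7, -4]
SWAP    -> [-4, 7]
DIV     -> [0]
DUP     -> [0, 0]
SUB     -> [0]
PUSH 5  -> [0, 5]
DIV     -> [0]
NEG     -> [0]
DUP     -> [0, 0]
SUB     -> [0]
STORE 0 -> []
PUSH -3 -> [-3]
PUSH 12 -> [-3, 12]
STORE 2 -> [-3]
PUSH 8  -> [-3, 8]
SWAP    -> [8, -3]
DUP     -> [8, -3, -3]
STORE 0 -> [8, -3]
SWAP    -> [-3, 8]
STORE 1 -> [-3]
PUSH 27 -> [-3, 27]
MUL     -> [-81]
STORE 2 -> []
LOAD 1  -> [8]
LOAD 0  -> [8, -3]
LT      -> [0]
NEG     -> [0]
LOAD 0  -> [0, -3]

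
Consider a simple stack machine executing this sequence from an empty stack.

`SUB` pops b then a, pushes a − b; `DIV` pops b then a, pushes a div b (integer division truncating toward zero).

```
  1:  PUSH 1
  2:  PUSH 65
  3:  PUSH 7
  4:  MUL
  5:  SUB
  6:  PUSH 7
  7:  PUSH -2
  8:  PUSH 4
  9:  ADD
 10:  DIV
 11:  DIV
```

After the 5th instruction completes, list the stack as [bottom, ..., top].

[-454]

PUSH 1  → [1]
PUSH 65 → [1, 65]
PUSH 7  → [1, 65, 7]
MUL     → [1, 455]
SUB     → [-454]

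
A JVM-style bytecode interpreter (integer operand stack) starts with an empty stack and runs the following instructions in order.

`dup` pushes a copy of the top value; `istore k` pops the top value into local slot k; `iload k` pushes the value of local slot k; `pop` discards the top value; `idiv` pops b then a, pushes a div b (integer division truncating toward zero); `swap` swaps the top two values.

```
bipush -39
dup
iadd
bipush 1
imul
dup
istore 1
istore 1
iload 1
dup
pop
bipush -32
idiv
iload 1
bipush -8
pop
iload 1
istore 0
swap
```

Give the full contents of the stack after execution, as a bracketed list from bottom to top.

bipush -39  -39
dup         -39 -39
iadd        -78
bipush 1    -78 1
imul        -78
dup         -78 -78
istore 1    -78
istore 1    (empty)
iload 1     -78
dup         -78 -78
pop         -78
bipush -32  -78 -32
idiv        2
iload 1     2 -78
bipush -8   2 -78 -8
pop         2 -78
iload 1     2 -78 -78
istore 0    2 -78
swap        -78 2

[-78, 2]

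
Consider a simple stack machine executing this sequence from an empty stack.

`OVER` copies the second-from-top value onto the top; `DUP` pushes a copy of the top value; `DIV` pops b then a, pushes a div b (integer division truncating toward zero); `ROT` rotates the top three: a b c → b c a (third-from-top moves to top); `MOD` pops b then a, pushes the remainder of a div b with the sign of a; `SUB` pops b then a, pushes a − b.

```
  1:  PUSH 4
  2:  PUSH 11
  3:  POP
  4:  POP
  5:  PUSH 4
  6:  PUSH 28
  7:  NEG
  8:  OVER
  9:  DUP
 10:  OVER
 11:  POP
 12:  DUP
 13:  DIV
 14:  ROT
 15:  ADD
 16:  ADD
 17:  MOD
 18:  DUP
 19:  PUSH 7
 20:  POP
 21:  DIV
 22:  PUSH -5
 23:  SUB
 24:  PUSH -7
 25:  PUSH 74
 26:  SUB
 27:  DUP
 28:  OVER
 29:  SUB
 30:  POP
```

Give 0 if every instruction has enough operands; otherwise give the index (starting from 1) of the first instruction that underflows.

PUSH 4  → [4]
PUSH 11 → [4, 11]
POP     → [4]
POP     → []
PUSH 4  → [4]
PUSH 28 → [4, 28]
NEG     → [4, -28]
OVER    → [4, -28, 4]
DUP     → [4, -28, 4, 4]
OVER    → [4, -28, 4, 4, 4]
POP     → [4, -28, 4, 4]
DUP     → [4, -28, 4, 4, 4]
DIV     → [4, -28, 4, 1]
ROT     → [4, 4, 1, -28]
ADD     → [4, 4, -27]
ADD     → [4, -23]
MOD     → [4]
DUP     → [4, 4]
PUSH 7  → [4, 4, 7]
POP     → [4, 4]
DIV     → [1]
PUSH -5 → [1, -5]
SUB     → [6]
PUSH -7 → [6, -7]
PUSH 74 → [6, -7, 74]
SUB     → [6, -81]
DUP     → [6, -81, -81]
OVER    → [6, -81, -81, -81]
SUB     → [6, -81, 0]
POP     → [6, -81]

0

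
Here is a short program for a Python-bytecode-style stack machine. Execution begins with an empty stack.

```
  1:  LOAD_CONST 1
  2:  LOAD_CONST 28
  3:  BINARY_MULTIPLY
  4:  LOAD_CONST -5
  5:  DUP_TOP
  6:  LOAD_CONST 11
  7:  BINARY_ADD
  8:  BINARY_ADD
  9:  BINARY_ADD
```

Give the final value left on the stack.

29

LOAD_CONST 1    : [1]
LOAD_CONST 28   : [1, 28]
BINARY_MULTIPLY : [28]
LOAD_CONST -5   : [28, -5]
DUP_TOP         : [28, -5, -5]
LOAD_CONST 11   : [28, -5, -5, 11]
BINARY_ADD      : [28, -5, 6]
BINARY_ADD      : [28, 1]
BINARY_ADD      : [29]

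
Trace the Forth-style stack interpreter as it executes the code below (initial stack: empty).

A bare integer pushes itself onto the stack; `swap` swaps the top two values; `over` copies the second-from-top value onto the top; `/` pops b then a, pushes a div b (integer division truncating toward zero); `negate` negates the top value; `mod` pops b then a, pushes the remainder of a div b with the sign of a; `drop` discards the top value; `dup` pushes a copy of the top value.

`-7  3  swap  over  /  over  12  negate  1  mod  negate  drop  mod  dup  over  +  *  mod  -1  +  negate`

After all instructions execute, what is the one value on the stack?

-7     : -7
3      : -7 3
swap   : 3 -7
over   : 3 -7 3
/      : 3 -2
over   : 3 -2 3
12     : 3 -2 3 12
negate : 3 -2 3 -12
1      : 3 -2 3 -12 1
mod    : 3 -2 3 0
negate : 3 -2 3 0
drop   : 3 -2 3
mod    : 3 -2
dup    : 3 -2 -2
over   : 3 -2 -2 -2
+      : 3 -2 -4
*      : 3 8
mod    : 3
-1     : 3 -1
+      : 2
negate : -2

-2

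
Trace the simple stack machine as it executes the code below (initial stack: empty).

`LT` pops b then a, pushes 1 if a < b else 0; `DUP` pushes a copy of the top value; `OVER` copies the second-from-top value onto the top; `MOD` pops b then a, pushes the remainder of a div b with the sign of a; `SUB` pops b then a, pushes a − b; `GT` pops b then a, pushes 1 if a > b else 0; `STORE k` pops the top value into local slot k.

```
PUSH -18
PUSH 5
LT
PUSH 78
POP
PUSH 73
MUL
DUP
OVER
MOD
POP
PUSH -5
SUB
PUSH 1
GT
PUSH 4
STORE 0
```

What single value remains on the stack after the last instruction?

1

PUSH -18 → [-18]
PUSH 5   → [-18, 5]
LT       → [1]
PUSH 78  → [1, 78]
POP      → [1]
PUSH 73  → [1, 73]
MUL      → [73]
DUP      → [73, 73]
OVER     → [73, 73, 73]
MOD      → [73, 0]
POP      → [73]
PUSH -5  → [73, -5]
SUB      → [78]
PUSH 1   → [78, 1]
GT       → [1]
PUSH 4   → [1, 4]
STORE 0  → [1]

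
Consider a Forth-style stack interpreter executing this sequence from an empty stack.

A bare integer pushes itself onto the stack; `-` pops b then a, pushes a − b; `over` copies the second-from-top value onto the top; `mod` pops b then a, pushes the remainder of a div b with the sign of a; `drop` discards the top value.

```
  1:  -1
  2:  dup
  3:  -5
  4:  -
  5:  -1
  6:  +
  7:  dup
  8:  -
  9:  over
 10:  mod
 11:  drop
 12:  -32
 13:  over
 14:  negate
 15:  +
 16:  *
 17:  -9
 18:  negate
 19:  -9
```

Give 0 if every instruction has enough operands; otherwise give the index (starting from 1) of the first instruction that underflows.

0

-1     : [-1]
dup    : [-1, -1]
-5     : [-1, -1, -5]
-      : [-1, 4]
-1     : [-1, 4, -1]
+      : [-1, 3]
dup    : [-1, 3, 3]
-      : [-1, 0]
over   : [-1, 0, -1]
mod    : [-1, 0]
drop   : [-1]
-32    : [-1, -32]
over   : [-1, -32, -1]
negate : [-1, -32, 1]
+      : [-1, -31]
*      : [31]
-9     : [31, -9]
negate : [31, 9]
-9     : [31, 9, -9]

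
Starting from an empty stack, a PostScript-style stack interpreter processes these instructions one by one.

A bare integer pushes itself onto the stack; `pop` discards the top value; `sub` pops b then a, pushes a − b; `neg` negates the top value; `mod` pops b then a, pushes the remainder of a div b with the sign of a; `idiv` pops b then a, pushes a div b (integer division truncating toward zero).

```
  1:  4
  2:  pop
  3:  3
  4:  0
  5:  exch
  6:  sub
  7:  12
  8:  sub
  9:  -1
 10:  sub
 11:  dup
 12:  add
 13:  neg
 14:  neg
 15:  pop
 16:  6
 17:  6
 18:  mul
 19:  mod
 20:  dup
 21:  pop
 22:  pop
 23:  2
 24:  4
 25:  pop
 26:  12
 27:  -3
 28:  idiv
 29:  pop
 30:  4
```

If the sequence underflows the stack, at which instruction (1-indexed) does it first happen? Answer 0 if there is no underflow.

19

4    -> 4
pop  -> (empty)
3    -> 3
0    -> 3 0
exch -> 0 3
sub  -> -3
12   -> -3 12
sub  -> -15
-1   -> -15 -1
sub  -> -14
dup  -> -14 -14
add  -> -28
neg  -> 28
neg  -> -28
pop  -> (empty)
6    -> 6
6    -> 6 6
mul  -> 36
mod  — needs 2 operands, stack has 1 → underflow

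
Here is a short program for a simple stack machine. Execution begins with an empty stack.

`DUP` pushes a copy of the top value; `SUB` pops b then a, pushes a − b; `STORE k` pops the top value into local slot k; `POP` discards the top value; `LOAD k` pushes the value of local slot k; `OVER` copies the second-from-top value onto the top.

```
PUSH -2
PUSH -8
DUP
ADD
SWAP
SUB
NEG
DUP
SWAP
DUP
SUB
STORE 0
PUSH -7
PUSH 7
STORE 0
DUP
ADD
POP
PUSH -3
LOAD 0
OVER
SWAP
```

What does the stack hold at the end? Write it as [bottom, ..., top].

PUSH -2 -> -2
PUSH -8 -> -2 -8
DUP     -> -2 -8 -8
ADD     -> -2 -16
SWAP    -> -16 -2
SUB     -> -14
NEG     -> 14
DUP     -> 14 14
SWAP    -> 14 14
DUP     -> 14 14 14
SUB     -> 14 0
STORE 0 -> 14
PUSH -7 -> 14 -7
PUSH 7  -> 14 -7 7
STORE 0 -> 14 -7
DUP     -> 14 -7 -7
ADD     -> 14 -14
POP     -> 14
PUSH -3 -> 14 -3
LOAD 0  -> 14 -3 7
OVER    -> 14 -3 7 -3
SWAP    -> 14 -3 -3 7

[14, -3, -3, 7]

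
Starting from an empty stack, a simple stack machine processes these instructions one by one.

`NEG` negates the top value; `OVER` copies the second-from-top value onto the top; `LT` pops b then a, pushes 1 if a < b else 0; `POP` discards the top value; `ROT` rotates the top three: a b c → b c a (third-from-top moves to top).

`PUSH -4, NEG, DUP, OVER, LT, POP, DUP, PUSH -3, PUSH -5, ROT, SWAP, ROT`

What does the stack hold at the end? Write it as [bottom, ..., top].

PUSH -4  [-4]
NEG      [4]
DUP      [4, 4]
OVER     [4, 4, 4]
LT       [4, 0]
POP      [4]
DUP      [4, 4]
PUSH -3  [4, 4, -3]
PUSH -5  [4, 4, -3, -5]
ROT      [4, -3, -5, 4]
SWAP     [4, -3, 4, -5]
ROT      [4, 4, -5, -3]

[4, 4, -5, -3]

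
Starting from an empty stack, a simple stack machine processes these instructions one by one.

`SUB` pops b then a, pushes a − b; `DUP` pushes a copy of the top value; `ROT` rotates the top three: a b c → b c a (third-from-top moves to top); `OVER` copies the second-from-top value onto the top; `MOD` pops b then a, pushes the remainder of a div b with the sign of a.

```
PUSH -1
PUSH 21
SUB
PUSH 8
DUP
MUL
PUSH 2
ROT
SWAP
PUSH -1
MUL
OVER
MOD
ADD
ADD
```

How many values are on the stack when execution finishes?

PUSH -1 → -1
PUSH 21 → -1 21
SUB     → -22
PUSH 8  → -22 8
DUP     → -22 8 8
MUL     → -22 64
PUSH 2  → -22 64 2
ROT     → 64 2 -22
SWAP    → 64 -22 2
PUSH -1 → 64 -22 2 -1
MUL     → 64 -22 -2
OVER    → 64 -22 -2 -22
MOD     → 64 -22 -2
ADD     → 64 -24
ADD     → 40

1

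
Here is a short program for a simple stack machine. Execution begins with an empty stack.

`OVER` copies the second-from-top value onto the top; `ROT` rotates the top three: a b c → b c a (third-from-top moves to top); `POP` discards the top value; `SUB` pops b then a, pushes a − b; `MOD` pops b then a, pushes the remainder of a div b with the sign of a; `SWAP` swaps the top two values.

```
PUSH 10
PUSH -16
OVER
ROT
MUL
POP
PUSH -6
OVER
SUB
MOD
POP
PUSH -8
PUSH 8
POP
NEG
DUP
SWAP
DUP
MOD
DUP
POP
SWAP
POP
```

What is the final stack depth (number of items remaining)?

1

PUSH 10  → 10
PUSH -16 → 10 -16
OVER     → 10 -16 10
ROT      → -16 10 10
MUL      → -16 100
POP      → -16
PUSH -6  → -16 -6
OVER     → -16 -6 -16
SUB      → -16 10
MOD      → -6
POP      → (empty)
PUSH -8  → -8
PUSH 8   → -8 8
POP      → -8
NEG      → 8
DUP      → 8 8
SWAP     → 8 8
DUP      → 8 8 8
MOD      → 8 0
DUP      → 8 0 0
POP      → 8 0
SWAP     → 0 8
POP      → 0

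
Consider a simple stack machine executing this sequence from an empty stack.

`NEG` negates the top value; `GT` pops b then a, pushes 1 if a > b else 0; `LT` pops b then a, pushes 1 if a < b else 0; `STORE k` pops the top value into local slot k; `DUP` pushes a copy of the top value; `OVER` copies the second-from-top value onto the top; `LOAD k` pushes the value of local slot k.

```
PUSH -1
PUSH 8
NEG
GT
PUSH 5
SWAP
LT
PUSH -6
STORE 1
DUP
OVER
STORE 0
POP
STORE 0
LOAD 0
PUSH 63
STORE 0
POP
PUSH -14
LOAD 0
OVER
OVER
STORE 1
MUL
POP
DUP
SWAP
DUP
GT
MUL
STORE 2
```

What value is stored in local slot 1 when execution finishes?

PUSH -1  -> -1
PUSH 8   -> -1 8
NEG      -> -1 -8
GT       -> 1
PUSH 5   -> 1 5
SWAP     -> 5 1
LT       -> 0
PUSH -6  -> 0 -6
STORE 1  -> 0
DUP      -> 0 0
OVER     -> 0 0 0
STORE 0  -> 0 0
POP      -> 0
STORE 0  -> (empty)
LOAD 0   -> 0
PUSH 63  -> 0 63
STORE 0  -> 0
POP      -> (empty)
PUSH -14 -> -14
LOAD 0   -> -14 63
OVER     -> -14 63 -14
OVER     -> -14 63 -14 63
STORE 1  -> -14 63 -14
MUL      -> -14 -882
POP      -> -14
DUP      -> -14 -14
SWAP     -> -14 -14
DUP      -> -14 -14 -14
GT       -> -14 0
MUL      -> 0
STORE 2  -> (empty)

63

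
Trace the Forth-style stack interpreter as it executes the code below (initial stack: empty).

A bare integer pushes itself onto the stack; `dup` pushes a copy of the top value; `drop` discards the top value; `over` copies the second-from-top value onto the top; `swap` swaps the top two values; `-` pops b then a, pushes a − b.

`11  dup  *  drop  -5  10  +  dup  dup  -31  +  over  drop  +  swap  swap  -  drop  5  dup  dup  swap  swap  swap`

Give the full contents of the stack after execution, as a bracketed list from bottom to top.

[5, 5, 5]

11   -> [11]
dup  -> [11, 11]
*    -> [121]
drop -> []
-5   -> [-5]
10   -> [-5, 10]
+    -> [5]
dup  -> [5, 5]
dup  -> [5, 5, 5]
-31  -> [5, 5, 5, -31]
+    -> [5, 5, -26]
over -> [5, 5, -26, 5]
drop -> [5, 5, -26]
+    -> [5, -21]
swap -> [-21, 5]
swap -> [5, -21]
-    -> [26]
drop -> []
5    -> [5]
dup  -> [5, 5]
dup  -> [5, 5, 5]
swap -> [5, 5, 5]
swap -> [5, 5, 5]
swap -> [5, 5, 5]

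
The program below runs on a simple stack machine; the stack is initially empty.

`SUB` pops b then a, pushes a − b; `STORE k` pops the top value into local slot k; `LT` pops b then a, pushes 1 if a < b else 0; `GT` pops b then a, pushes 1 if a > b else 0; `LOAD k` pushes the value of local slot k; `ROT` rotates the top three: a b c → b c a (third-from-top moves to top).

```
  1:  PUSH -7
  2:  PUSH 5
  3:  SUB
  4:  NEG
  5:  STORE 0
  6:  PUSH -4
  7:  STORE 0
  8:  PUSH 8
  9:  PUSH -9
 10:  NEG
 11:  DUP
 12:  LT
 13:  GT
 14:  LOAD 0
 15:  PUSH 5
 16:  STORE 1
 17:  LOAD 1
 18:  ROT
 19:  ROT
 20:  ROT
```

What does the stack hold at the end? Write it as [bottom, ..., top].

[1, -4, 5]

PUSH -7 → [-7]
PUSH 5  → [-7, 5]
SUB     → [-12]
NEG     → [12]
STORE 0 → []
PUSH -4 → [-4]
STORE 0 → []
PUSH 8  → [8]
PUSH -9 → [8, -9]
NEG     → [8, 9]
DUP     → [8, 9, 9]
LT      → [8, 0]
GT      → [1]
LOAD 0  → [1, -4]
PUSH 5  → [1, -4, 5]
STORE 1 → [1, -4]
LOAD 1  → [1, -4, 5]
ROT     → [-4, 5, 1]
ROT     → [5, 1, -4]
ROT     → [1, -4, 5]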